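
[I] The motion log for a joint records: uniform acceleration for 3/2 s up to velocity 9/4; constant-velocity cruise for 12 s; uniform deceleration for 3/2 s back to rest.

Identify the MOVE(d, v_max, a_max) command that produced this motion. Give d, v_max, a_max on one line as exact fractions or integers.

a_max = (9/4)/(3/2) = 3/2
d_a = ½·9/4·3/2 = 27/16; d_c = 9/4·12 = 27
d = 2·27/16 + 27 = 243/8
t_c = 12 > 0 ⇒ limit active, v_max = 9/4

d=243/8 v_max=9/4 a_max=3/2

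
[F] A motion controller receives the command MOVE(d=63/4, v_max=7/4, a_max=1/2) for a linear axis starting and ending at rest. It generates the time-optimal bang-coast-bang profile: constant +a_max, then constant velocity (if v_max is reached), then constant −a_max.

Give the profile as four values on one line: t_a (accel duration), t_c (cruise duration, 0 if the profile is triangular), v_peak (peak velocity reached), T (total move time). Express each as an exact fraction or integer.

v_max²/a_max = (7/4)²/(1/2) = 49/8
63/4 ≥ 49/8 so v_max reached
t_a = (7/4)/(1/2) = 7/2; v_peak = 7/4
d_cruise = 63/4 − 49/8 = 77/8; t_c = (77/8)/(7/4) = 11/2
T = 2·7/2 + 11/2 = 25/2

t_a=7/2 t_c=11/2 v_peak=7/4 T=25/2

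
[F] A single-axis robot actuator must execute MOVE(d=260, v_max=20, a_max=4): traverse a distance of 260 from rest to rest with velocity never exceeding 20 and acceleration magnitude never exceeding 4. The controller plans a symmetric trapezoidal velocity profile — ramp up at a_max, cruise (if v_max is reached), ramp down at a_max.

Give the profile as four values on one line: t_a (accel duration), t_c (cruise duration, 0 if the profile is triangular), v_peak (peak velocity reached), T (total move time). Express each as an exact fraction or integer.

t_a=5 t_c=8 v_peak=20 T=18

(v_max)²/a_max = 20²/4 = 100
260 ≥ 100 → trapezoidal
t_a = 20/4 = 5; v_peak = 20
d_cruise = 260 − 100 = 160; t_c = 160/20 = 8
T = 2·5 + 8 = 18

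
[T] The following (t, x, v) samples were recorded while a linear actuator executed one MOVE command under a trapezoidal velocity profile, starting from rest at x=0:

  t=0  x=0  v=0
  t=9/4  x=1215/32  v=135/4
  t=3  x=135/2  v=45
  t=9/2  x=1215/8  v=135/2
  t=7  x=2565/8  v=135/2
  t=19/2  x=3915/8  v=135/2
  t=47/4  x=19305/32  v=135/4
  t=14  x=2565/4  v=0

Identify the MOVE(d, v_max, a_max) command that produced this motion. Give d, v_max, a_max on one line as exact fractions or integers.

final state: t=14, x=2565/4, v=0 → d = 2565/4
a_max = (135/4−0)/(9/4−0) = 15
max v = 135/2 over t∈[9/2,19/2] → v_max = 135/2
check: 135/2·(9/2+5) = 2565/4 ✓

d=2565/4 v_max=135/2 a_max=15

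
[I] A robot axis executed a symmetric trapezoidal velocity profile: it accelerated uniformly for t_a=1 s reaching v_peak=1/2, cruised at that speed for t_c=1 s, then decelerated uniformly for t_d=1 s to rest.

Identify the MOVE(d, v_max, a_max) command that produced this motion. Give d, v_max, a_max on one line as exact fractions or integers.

d=1 v_max=1/2 a_max=1/2

a_max = (1/2)/1 = 1/2
d_a = ½·1/2·1 = 1/4; d_c = 1/2·1 = 1/2
d = 2·1/4 + 1/2 = 1
t_c = 1 > 0 so v_max = 1/2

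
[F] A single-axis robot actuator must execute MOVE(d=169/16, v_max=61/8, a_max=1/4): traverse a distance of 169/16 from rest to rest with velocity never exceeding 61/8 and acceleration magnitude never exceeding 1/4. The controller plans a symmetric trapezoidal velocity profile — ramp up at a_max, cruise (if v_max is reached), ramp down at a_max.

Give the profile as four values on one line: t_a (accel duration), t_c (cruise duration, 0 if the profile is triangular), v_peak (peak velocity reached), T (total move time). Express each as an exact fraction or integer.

t_a=13/2 t_c=0 v_peak=13/8 T=13

v_max²/a_max = (61/8)²/(1/4) = 3721/16
169/16 < 3721/16 so t_c = 0
v_peak = √(169/16·1/4) = √(169/64) = 13/8
t_a = (13/8)/(1/4) = 13/2; t_c = 0
T = 2·13/2 = 13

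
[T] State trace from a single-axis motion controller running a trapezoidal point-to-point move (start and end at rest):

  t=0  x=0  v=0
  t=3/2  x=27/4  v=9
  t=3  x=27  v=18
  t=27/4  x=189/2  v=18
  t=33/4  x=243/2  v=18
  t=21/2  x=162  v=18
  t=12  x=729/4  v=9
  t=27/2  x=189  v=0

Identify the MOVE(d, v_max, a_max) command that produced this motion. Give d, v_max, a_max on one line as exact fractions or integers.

d=189 v_max=18 a_max=6

final state: t=27/2, x=189, v=0 → d = 189
a_max = (9−0)/(3/2−0) = 6
max v = 18 over t∈[3,21/2] → v_max = 18
check: 18·(3+15/2) = 189 ✓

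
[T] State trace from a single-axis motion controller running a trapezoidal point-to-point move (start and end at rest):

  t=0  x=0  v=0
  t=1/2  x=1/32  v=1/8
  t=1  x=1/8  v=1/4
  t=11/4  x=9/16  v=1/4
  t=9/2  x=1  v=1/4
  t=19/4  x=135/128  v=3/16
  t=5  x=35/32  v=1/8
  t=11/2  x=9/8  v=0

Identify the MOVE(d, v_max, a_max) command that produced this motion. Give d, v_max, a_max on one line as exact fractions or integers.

final state: t=11/2, x=9/8, v=0 → d = 9/8
a_max = (1/8−0)/(1/2−0) = 1/4
max v = 1/4 over t∈[1,9/2] → v_max = 1/4
check: 1/4·(1+7/2) = 9/8 ✓

d=9/8 v_max=1/4 a_max=1/4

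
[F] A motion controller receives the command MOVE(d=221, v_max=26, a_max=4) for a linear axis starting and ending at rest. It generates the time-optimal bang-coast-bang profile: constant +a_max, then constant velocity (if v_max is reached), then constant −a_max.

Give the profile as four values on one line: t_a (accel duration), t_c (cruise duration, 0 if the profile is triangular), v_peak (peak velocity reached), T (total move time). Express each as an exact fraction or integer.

t_a=13/2 t_c=2 v_peak=26 T=15

v_max²/a_max = 26²/4 = 169
221 ≥ 169 so v_max reached
t_a = 26/4 = 13/2; v_peak = 26
d_cruise = 221 − 169 = 52; t_c = 52/26 = 2
T = 2·13/2 + 2 = 15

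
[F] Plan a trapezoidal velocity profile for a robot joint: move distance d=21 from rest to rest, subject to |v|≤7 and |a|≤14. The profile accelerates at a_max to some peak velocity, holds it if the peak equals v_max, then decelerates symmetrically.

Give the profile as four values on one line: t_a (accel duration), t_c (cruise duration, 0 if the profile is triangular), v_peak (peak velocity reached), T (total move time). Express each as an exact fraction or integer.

t_a=1/2 t_c=5/2 v_peak=7 T=7/2

(v_max)²/a_max = 7²/14 = 7/2
21 ≥ 7/2 so v_max reached
t_a = 7/14 = 1/2; v_peak = 7
d_cruise = 21 − 7/2 = 35/2; t_c = (35/2)/7 = 5/2
T = 2·1/2 + 5/2 = 7/2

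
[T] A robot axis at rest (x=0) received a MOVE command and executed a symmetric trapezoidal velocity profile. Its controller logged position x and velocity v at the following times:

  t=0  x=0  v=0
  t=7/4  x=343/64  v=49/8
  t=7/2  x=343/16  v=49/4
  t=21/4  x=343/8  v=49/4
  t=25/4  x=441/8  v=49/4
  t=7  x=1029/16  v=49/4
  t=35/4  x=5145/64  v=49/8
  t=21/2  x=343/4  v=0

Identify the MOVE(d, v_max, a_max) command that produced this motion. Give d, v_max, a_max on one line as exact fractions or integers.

final state: t=21/2, x=343/4, v=0 → d = 343/4
a_max = (49/8−0)/(7/4−0) = 7/2
max v = 49/4 over t∈[7/2,7] → v_max = 49/4
check: 49/4·(7/2+7/2) = 343/4 ✓

d=343/4 v_max=49/4 a_max=7/2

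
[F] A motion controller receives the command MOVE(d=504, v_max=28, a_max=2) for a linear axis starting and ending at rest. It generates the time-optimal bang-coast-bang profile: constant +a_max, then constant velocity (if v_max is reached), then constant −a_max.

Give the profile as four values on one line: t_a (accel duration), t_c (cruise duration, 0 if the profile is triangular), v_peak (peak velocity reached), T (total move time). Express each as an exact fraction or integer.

t_a=14 t_c=4 v_peak=28 T=32

vₘ²/aₘ = 28²/2 = 392
504 ≥ 392 → trapezoidal
t_a = 28/2 = 14; v_peak = 28
d_cruise = 504 − 392 = 112; t_c = 112/28 = 4
T = 2·14 + 4 = 32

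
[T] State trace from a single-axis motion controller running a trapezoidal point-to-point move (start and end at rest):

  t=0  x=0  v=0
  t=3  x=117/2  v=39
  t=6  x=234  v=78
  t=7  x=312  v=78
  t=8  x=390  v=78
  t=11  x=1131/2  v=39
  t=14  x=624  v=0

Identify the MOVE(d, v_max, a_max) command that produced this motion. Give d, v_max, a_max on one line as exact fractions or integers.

final state: t=14, x=624, v=0 → d = 624
a_max = (39−0)/(3−0) = 13
max v = 78 over t∈[6,8] → v_max = 78
check: 78·(6+2) = 624 ✓

d=624 v_max=78 a_max=13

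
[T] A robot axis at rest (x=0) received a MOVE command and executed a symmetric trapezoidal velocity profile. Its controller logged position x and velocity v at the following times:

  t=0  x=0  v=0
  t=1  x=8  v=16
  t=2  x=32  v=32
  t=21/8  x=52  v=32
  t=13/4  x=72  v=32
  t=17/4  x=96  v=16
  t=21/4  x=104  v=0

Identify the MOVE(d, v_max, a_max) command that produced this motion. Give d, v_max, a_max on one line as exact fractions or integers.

final state: t=21/4, x=104, v=0 → d = 104
a_max = (16−0)/(1−0) = 16
max v = 32 over t∈[2,13/4] → v_max = 32
check: 32·(2+5/4) = 104 ✓

d=104 v_max=32 a_max=16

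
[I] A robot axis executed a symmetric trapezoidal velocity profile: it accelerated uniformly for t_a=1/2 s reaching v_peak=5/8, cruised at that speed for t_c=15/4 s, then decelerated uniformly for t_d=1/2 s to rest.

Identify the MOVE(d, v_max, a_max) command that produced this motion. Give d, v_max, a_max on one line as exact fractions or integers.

d=85/32 v_max=5/8 a_max=5/4

a_max = (5/8)/(1/2) = 5/4
d_a = ½·5/8·1/2 = 5/32; d_c = 5/8·15/4 = 75/32
d = 2·5/32 + 75/32 = 85/32
t_c = 15/4 > 0 ⇒ limit active, v_max = 5/8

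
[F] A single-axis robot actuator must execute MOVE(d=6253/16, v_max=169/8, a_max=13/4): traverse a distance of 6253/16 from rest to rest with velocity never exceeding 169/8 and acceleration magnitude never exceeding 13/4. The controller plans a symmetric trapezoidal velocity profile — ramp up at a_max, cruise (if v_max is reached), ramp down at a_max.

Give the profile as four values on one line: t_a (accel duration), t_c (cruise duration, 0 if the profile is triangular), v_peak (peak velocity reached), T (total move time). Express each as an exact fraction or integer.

t_a=13/2 t_c=12 v_peak=169/8 T=25

(v_max)²/a_max = (169/8)²/(13/4) = 2197/16
6253/16 ≥ 2197/16 so v_max reached
t_a = (169/8)/(13/4) = 13/2; v_peak = 169/8
d_cruise = 6253/16 − 2197/16 = 507/2; t_c = (507/2)/(169/8) = 12
T = 2·13/2 + 12 = 25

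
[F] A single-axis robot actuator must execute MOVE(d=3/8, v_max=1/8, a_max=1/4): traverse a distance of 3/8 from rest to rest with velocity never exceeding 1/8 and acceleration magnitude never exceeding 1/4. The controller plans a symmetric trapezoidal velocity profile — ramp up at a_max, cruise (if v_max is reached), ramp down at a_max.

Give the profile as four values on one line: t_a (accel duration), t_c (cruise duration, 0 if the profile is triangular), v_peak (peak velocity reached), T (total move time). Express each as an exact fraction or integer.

vₘ²/aₘ = (1/8)²/(1/4) = 1/16
3/8 ≥ 1/16 so v_max reached
t_a = (1/8)/(1/4) = 1/2; v_peak = 1/8
d_cruise = 3/8 − 1/16 = 5/16; t_c = (5/16)/(1/8) = 5/2
T = 2·1/2 + 5/2 = 7/2

t_a=1/2 t_c=5/2 v_peak=1/8 T=7/2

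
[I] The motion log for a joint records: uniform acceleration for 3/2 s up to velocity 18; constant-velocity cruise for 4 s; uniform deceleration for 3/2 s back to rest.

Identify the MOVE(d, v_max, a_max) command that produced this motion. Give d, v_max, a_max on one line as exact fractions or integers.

d=99 v_max=18 a_max=12

a_max = 18/(3/2) = 12
d_a = ½·18·3/2 = 27/2; d_c = 18·4 = 72
d = 2·27/2 + 72 = 99
t_c = 4 > 0 ⇒ limit active, v_max = 18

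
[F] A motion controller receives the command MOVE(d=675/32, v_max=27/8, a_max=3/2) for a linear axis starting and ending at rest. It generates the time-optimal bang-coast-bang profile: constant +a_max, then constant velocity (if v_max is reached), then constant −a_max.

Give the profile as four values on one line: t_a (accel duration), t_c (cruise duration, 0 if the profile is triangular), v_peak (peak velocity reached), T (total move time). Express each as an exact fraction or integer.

(v_max)²/a_max = (27/8)²/(3/2) = 243/32
675/32 ≥ 243/32 ⇒ cruise phase
t_a = (27/8)/(3/2) = 9/4; v_peak = 27/8
d_cruise = 675/32 − 243/32 = 27/2; t_c = (27/2)/(27/8) = 4
T = 2·9/4 + 4 = 17/2

t_a=9/4 t_c=4 v_peak=27/8 T=17/2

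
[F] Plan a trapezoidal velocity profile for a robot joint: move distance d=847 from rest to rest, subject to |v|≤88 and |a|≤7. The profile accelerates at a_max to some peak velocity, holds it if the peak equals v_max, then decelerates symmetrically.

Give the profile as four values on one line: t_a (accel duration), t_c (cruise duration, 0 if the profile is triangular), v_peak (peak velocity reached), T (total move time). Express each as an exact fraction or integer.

t_a=11 t_c=0 v_peak=77 T=22

v_max²/a_max = 88²/7 = 7744/7
847 < 7744/7 ⇒ no cruise
v_peak = √(847·7) = √5929 = 77
t_a = 77/7 = 11; t_c = 0
T = 2·11 = 22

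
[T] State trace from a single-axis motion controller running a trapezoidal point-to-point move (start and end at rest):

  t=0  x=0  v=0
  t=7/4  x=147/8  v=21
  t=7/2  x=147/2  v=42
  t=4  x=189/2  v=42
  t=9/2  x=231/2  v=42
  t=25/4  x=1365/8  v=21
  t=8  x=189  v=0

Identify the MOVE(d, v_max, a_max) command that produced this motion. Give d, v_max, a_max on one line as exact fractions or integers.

final state: t=8, x=189, v=0 → d = 189
a_max = (21−0)/(7/4−0) = 12
max v = 42 over t∈[7/2,9/2] → v_max = 42
check: 42·(7/2+1) = 189 ✓

d=189 v_max=42 a_max=12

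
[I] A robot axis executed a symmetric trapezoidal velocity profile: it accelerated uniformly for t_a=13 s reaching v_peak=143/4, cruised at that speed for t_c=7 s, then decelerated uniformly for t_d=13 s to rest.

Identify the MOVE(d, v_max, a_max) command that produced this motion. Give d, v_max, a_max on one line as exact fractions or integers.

a_max = (143/4)/13 = 11/4
d_a = ½·143/4·13 = 1859/8; d_c = 143/4·7 = 1001/4
d = 2·1859/8 + 1001/4 = 715
t_c = 7 > 0 ⇒ limit active, v_max = 143/4

d=715 v_max=143/4 a_max=11/4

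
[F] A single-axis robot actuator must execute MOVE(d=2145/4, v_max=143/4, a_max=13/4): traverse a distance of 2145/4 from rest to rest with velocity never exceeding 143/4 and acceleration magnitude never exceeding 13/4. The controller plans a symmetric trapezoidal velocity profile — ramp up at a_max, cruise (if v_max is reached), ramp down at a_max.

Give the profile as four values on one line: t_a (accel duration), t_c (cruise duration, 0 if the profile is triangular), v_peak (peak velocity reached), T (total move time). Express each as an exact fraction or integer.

vₘ²/aₘ = (143/4)²/(13/4) = 1573/4
2145/4 ≥ 1573/4 → trapezoidal
t_a = (143/4)/(13/4) = 11; v_peak = 143/4
d_cruise = 2145/4 − 1573/4 = 143; t_c = 143/(143/4) = 4
T = 2·11 + 4 = 26

t_a=11 t_c=4 v_peak=143/4 T=26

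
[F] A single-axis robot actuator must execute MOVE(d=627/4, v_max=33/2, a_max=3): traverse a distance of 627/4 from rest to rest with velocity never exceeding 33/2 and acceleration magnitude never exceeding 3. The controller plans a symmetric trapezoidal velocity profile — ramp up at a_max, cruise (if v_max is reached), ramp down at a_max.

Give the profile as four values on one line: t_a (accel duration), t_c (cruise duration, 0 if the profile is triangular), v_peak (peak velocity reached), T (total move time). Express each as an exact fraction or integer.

t_a=11/2 t_c=4 v_peak=33/2 T=15

(v_max)²/a_max = (33/2)²/3 = 363/4
627/4 ≥ 363/4 ⇒ cruise phase
t_a = (33/2)/3 = 11/2; v_peak = 33/2
d_cruise = 627/4 − 363/4 = 66; t_c = 66/(33/2) = 4
T = 2·11/2 + 4 = 15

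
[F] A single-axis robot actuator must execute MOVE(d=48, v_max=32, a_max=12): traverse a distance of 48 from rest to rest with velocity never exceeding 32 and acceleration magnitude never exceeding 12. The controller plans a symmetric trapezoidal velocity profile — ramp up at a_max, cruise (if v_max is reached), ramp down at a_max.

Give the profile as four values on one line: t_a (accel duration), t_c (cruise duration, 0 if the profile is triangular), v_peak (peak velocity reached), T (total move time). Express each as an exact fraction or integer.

t_a=2 t_c=0 v_peak=24 T=4

v_max²/a_max = 32²/12 = 256/3
48 < 256/3 ⇒ no cruise
v_peak = √(48·12) = √576 = 24
t_a = 24/12 = 2; t_c = 0
T = 2·2 = 4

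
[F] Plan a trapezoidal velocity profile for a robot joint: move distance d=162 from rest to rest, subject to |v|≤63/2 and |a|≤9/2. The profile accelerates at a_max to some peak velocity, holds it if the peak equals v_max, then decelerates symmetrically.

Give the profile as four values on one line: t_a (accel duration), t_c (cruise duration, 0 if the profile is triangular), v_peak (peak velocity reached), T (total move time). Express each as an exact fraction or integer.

vₘ²/aₘ = (63/2)²/(9/2) = 441/2
162 < 441/2 → triangular
v_peak = √(162·9/2) = √729 = 27
t_a = 27/(9/2) = 6; t_c = 0
T = 2·6 = 12

t_a=6 t_c=0 v_peak=27 T=12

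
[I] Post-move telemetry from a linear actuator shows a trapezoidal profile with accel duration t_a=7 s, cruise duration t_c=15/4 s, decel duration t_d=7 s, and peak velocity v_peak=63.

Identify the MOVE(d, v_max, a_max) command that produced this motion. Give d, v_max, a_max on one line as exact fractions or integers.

a_max = 63/7 = 9
d_a = ½·63·7 = 441/2; d_c = 63·15/4 = 945/4
d = 2·441/2 + 945/4 = 2709/4
t_c = 15/4 > 0 → v_max = v_peak = 63

d=2709/4 v_max=63 a_max=9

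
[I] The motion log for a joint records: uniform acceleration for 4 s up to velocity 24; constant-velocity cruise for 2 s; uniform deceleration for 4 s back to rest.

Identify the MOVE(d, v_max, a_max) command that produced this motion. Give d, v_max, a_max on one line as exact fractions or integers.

d=144 v_max=24 a_max=6

a_max = 24/4 = 6
d_a = ½·24·4 = 48; d_c = 24·2 = 48
d = 2·48 + 48 = 144
t_c = 2 > 0 ⇒ limit active, v_max = 24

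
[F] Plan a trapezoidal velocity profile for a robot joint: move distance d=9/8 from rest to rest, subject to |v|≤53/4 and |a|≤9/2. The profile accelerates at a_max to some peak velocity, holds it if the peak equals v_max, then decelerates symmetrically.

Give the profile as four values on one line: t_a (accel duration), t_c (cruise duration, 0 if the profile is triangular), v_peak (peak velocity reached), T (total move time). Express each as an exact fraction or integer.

v_max²/a_max = (53/4)²/(9/2) = 2809/72
9/8 < 2809/72 so t_c = 0
v_peak = √(9/8·9/2) = √(81/16) = 9/4
t_a = (9/4)/(9/2) = 1/2; t_c = 0
T = 2·1/2 = 1

t_a=1/2 t_c=0 v_peak=9/4 T=1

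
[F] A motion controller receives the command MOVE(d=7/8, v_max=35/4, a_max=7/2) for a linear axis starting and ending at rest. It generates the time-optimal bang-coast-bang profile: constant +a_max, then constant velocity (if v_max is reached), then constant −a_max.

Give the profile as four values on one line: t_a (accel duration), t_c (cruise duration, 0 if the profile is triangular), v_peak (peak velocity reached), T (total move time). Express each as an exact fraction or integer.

t_a=1/2 t_c=0 v_peak=7/4 T=1

vₘ²/aₘ = (35/4)²/(7/2) = 175/8
7/8 < 175/8 ⇒ no cruise
v_peak = √(7/8·7/2) = √(49/16) = 7/4
t_a = (7/4)/(7/2) = 1/2; t_c = 0
T = 2·1/2 = 1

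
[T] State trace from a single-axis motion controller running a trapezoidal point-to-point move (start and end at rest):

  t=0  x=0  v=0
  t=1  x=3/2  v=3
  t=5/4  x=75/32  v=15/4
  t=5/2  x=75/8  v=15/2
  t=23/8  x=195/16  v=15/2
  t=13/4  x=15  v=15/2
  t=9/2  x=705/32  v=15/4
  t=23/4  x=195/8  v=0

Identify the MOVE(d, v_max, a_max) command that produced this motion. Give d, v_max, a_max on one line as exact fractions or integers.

final state: t=23/4, x=195/8, v=0 → d = 195/8
a_max = (3−0)/(1−0) = 3
max v = 15/2 over t∈[5/2,13/4] → v_max = 15/2
check: 15/2·(5/2+3/4) = 195/8 ✓

d=195/8 v_max=15/2 a_max=3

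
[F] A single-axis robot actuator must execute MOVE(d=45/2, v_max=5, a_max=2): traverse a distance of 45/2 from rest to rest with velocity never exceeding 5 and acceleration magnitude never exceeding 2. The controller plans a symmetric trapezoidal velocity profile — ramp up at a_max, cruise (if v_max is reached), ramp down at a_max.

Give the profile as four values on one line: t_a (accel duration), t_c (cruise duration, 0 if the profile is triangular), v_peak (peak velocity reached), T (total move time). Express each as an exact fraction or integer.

vₘ²/aₘ = 5²/2 = 25/2
45/2 ≥ 25/2 so v_max reached
t_a = 5/2; v_peak = 5
d_cruise = 45/2 − 25/2 = 10; t_c = 10/5 = 2
T = 2·5/2 + 2 = 7

t_a=5/2 t_c=2 v_peak=5 T=7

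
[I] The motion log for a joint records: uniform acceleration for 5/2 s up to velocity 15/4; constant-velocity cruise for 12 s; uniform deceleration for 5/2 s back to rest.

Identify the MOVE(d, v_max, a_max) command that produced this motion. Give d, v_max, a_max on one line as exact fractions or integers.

a_max = (15/4)/(5/2) = 3/2
d_a = ½·15/4·5/2 = 75/16; d_c = 15/4·12 = 45
d = 2·75/16 + 45 = 435/8
t_c = 12 > 0 so v_max = 15/4

d=435/8 v_max=15/4 a_max=3/2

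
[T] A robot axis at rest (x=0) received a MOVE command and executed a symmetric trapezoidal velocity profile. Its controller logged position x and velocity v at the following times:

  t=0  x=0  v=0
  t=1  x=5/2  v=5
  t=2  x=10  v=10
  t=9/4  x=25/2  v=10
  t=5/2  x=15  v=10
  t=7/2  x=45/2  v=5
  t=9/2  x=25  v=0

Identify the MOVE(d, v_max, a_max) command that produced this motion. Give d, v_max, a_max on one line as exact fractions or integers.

d=25 v_max=10 a_max=5

final state: t=9/2, x=25, v=0 → d = 25
a_max = (5−0)/(1−0) = 5
max v = 10 over t∈[2,5/2] → v_max = 10
check: 10·(2+1/2) = 25 ✓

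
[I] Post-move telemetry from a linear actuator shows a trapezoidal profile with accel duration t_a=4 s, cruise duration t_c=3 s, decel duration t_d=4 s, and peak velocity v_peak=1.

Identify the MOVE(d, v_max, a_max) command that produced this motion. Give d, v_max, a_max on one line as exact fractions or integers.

d=7 v_max=1 a_max=1/4

a_max = 1/4
d_a = ½·1·4 = 2; d_c = 1·3 = 3
d = 2·2 + 3 = 7
t_c = 3 > 0 ⇒ limit active, v_max = 1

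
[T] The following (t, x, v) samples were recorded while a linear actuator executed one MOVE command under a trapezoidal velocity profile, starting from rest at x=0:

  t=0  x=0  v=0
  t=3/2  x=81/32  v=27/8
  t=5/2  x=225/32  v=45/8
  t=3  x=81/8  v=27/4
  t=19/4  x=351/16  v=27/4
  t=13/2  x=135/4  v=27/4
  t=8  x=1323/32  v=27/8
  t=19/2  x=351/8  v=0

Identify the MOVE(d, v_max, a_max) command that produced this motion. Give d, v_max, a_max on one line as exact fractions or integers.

final state: t=19/2, x=351/8, v=0 → d = 351/8
a_max = (27/8−0)/(3/2−0) = 9/4
max v = 27/4 over t∈[3,13/2] → v_max = 27/4
check: 27/4·(3+7/2) = 351/8 ✓

d=351/8 v_max=27/4 a_max=9/4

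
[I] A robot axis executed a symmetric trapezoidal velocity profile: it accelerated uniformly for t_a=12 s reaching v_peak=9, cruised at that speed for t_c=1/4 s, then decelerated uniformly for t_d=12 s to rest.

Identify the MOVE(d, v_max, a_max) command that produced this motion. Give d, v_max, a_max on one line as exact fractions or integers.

d=441/4 v_max=9 a_max=3/4

a_max = 9/12 = 3/4
d_a = ½·9·12 = 54; d_c = 9·1/4 = 9/4
d = 2·54 + 9/4 = 441/4
t_c = 1/4 > 0 → v_max = v_peak = 9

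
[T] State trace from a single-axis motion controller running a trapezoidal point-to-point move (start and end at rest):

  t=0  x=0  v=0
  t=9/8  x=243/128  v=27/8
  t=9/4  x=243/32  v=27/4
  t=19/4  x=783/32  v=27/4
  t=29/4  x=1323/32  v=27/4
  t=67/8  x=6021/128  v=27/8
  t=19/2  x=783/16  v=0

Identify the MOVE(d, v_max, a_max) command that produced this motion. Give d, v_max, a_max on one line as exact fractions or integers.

final state: t=19/2, x=783/16, v=0 → d = 783/16
a_max = (27/8−0)/(9/8−0) = 3
max v = 27/4 over t∈[9/4,29/4] → v_max = 27/4
check: 27/4·(9/4+5) = 783/16 ✓

d=783/16 v_max=27/4 a_max=3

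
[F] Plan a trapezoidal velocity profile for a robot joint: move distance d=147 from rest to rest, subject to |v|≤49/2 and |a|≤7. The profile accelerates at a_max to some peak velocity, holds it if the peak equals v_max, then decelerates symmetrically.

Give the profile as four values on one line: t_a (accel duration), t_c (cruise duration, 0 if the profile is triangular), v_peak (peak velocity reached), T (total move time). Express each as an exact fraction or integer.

t_a=7/2 t_c=5/2 v_peak=49/2 T=19/2

(v_max)²/a_max = (49/2)²/7 = 343/4
147 ≥ 343/4 ⇒ cruise phase
t_a = (49/2)/7 = 7/2; v_peak = 49/2
d_cruise = 147 − 343/4 = 245/4; t_c = (245/4)/(49/2) = 5/2
T = 2·7/2 + 5/2 = 19/2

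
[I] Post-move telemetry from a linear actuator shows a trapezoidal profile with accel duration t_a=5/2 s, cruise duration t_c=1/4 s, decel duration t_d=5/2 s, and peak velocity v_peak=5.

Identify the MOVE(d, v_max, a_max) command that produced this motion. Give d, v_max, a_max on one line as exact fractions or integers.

d=55/4 v_max=5 a_max=2

a_max = 5/(5/2) = 2
d_a = ½·5·5/2 = 25/4; d_c = 5·1/4 = 5/4
d = 2·25/4 + 5/4 = 55/4
t_c = 1/4 > 0 so v_max = 5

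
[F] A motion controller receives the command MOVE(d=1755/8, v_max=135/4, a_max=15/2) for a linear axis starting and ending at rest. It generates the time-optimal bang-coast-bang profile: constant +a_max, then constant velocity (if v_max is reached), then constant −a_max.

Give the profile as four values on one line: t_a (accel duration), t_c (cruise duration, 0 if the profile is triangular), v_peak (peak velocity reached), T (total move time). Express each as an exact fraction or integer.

vₘ²/aₘ = (135/4)²/(15/2) = 1215/8
1755/8 ≥ 1215/8 → trapezoidal
t_a = (135/4)/(15/2) = 9/2; v_peak = 135/4
d_cruise = 1755/8 − 1215/8 = 135/2; t_c = (135/2)/(135/4) = 2
T = 2·9/2 + 2 = 11

t_a=9/2 t_c=2 v_peak=135/4 T=11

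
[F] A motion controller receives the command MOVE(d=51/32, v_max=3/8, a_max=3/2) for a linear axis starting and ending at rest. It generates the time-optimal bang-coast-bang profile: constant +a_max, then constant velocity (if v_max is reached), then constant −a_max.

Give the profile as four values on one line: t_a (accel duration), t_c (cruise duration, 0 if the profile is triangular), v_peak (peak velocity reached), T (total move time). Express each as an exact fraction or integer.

v_max²/a_max = (3/8)²/(3/2) = 3/32
51/32 ≥ 3/32 → trapezoidal
t_a = (3/8)/(3/2) = 1/4; v_peak = 3/8
d_cruise = 51/32 − 3/32 = 3/2; t_c = (3/2)/(3/8) = 4
T = 2·1/4 + 4 = 9/2

t_a=1/4 t_c=4 v_peak=3/8 T=9/2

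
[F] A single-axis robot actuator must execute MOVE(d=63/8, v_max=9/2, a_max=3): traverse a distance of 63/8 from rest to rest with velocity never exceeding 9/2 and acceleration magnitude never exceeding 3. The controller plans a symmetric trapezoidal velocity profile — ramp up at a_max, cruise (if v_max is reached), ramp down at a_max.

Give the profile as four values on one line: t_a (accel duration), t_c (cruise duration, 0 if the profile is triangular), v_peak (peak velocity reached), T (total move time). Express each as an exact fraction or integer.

(v_max)²/a_max = (9/2)²/3 = 27/4
63/8 ≥ 27/4 → trapezoidal
t_a = (9/2)/3 = 3/2; v_peak = 9/2
d_cruise = 63/8 − 27/4 = 9/8; t_c = (9/8)/(9/2) = 1/4
T = 2·3/2 + 1/4 = 13/4

t_a=3/2 t_c=1/4 v_peak=9/2 T=13/4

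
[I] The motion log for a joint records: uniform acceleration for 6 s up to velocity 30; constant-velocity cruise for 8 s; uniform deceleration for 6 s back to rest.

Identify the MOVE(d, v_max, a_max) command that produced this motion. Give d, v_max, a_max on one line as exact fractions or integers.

d=420 v_max=30 a_max=5

a_max = 30/6 = 5
d_a = ½·30·6 = 90; d_c = 30·8 = 240
d = 2·90 + 240 = 420
t_c = 8 > 0 so v_max = 30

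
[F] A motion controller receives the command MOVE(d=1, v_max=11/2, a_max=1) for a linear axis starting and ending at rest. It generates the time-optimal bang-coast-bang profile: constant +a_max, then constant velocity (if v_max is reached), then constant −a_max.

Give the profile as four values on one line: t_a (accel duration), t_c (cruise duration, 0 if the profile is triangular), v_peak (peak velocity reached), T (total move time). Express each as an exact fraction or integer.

v_max²/a_max = (11/2)²/1 = 121/4
1 < 121/4 → triangular
v_peak = √(1·1) = √1 = 1
t_a = 1/1 = 1; t_c = 0
T = 2·1 = 2

t_a=1 t_c=0 v_peak=1 T=2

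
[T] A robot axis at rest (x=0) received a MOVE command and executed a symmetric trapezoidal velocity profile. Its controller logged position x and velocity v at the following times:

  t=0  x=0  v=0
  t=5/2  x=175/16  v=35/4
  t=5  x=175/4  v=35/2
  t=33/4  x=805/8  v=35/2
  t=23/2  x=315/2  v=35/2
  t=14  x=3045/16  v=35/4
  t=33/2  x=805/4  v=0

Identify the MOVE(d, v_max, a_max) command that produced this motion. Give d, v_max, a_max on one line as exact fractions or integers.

d=805/4 v_max=35/2 a_max=7/2

final state: t=33/2, x=805/4, v=0 → d = 805/4
a_max = (35/4−0)/(5/2−0) = 7/2
max v = 35/2 over t∈[5,23/2] → v_max = 35/2
check: 35/2·(5+13/2) = 805/4 ✓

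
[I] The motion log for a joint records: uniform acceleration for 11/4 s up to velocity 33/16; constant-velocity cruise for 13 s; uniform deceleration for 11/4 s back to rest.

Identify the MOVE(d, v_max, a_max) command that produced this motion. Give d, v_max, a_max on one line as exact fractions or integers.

d=2079/64 v_max=33/16 a_max=3/4

a_max = (33/16)/(11/4) = 3/4
d_a = ½·33/16·11/4 = 363/128; d_c = 33/16·13 = 429/16
d = 2·363/128 + 429/16 = 2079/64
t_c = 13 > 0 so v_max = 33/16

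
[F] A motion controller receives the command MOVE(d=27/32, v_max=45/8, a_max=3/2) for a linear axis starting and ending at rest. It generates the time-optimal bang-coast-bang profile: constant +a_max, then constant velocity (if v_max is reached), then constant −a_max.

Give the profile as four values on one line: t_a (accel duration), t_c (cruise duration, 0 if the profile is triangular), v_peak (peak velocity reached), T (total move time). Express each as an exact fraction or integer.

v_max²/a_max = (45/8)²/(3/2) = 675/32
27/32 < 675/32 so t_c = 0
v_peak = √(27/32·3/2) = √(81/64) = 9/8
t_a = (9/8)/(3/2) = 3/4; t_c = 0
T = 2·3/4 = 3/2

t_a=3/4 t_c=0 v_peak=9/8 T=3/2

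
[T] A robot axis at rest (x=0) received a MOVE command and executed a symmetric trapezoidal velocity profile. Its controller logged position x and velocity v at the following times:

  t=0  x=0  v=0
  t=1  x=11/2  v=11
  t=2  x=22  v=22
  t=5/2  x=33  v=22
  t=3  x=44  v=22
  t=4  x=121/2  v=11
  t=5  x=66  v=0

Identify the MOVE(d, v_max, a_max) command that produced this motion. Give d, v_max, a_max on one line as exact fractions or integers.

final state: t=5, x=66, v=0 → d = 66
a_max = (11−0)/(1−0) = 11
max v = 22 over t∈[2,3] → v_max = 22
check: 22·(2+1) = 66 ✓

d=66 v_max=22 a_max=11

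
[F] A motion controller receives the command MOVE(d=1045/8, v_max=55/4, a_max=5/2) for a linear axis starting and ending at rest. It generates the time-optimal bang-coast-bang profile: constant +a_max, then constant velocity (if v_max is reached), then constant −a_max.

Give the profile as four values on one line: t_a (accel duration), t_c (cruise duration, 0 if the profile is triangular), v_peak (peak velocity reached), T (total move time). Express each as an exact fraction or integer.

(v_max)²/a_max = (55/4)²/(5/2) = 605/8
1045/8 ≥ 605/8 → trapezoidal
t_a = (55/4)/(5/2) = 11/2; v_peak = 55/4
d_cruise = 1045/8 − 605/8 = 55; t_c = 55/(55/4) = 4
T = 2·11/2 + 4 = 15

t_a=11/2 t_c=4 v_peak=55/4 T=15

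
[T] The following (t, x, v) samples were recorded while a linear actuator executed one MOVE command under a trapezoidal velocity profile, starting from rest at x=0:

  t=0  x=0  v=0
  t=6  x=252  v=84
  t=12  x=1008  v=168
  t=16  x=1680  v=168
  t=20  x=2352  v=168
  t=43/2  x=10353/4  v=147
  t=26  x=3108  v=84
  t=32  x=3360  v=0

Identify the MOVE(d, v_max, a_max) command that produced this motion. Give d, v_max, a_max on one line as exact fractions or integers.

d=3360 v_max=168 a_max=14

final state: t=32, x=3360, v=0 → d = 3360
a_max = (84−0)/(6−0) = 14
max v = 168 over t∈[12,20] → v_max = 168
check: 168·(12+8) = 3360 ✓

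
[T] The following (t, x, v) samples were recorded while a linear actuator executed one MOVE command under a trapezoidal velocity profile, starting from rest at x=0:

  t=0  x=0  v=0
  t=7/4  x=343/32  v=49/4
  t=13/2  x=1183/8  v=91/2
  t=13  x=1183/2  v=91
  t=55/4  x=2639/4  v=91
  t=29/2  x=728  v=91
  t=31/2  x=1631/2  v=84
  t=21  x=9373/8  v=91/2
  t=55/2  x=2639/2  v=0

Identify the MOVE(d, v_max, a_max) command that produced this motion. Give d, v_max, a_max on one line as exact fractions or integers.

d=2639/2 v_max=91 a_max=7

final state: t=55/2, x=2639/2, v=0 → d = 2639/2
a_max = (49/4−0)/(7/4−0) = 7
max v = 91 over t∈[13,29/2] → v_max = 91
check: 91·(13+3/2) = 2639/2 ✓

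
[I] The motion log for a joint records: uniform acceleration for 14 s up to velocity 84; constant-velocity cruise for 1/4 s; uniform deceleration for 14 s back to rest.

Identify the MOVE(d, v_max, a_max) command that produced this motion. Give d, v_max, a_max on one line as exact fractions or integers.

d=1197 v_max=84 a_max=6

a_max = 84/14 = 6
d_a = ½·84·14 = 588; d_c = 84·1/4 = 21
d = 2·588 + 21 = 1197
t_c = 1/4 > 0 so v_max = 84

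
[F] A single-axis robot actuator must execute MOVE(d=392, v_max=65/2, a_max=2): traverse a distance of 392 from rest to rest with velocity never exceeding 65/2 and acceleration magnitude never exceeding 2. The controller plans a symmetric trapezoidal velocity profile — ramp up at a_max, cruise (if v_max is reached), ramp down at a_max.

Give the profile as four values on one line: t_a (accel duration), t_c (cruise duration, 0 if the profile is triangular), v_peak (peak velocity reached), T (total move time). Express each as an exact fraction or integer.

(v_max)²/a_max = (65/2)²/2 = 4225/8
392 < 4225/8 → triangular
v_peak = √(392·2) = √784 = 28
t_a = 28/2 = 14; t_c = 0
T = 2·14 = 28

t_a=14 t_c=0 v_peak=28 T=28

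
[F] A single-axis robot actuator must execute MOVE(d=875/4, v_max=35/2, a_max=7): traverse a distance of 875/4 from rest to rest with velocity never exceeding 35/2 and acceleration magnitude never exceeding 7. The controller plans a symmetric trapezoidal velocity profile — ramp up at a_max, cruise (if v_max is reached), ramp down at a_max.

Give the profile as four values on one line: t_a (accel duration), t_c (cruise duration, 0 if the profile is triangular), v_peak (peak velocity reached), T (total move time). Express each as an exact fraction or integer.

vₘ²/aₘ = (35/2)²/7 = 175/4
875/4 ≥ 175/4 ⇒ cruise phase
t_a = (35/2)/7 = 5/2; v_peak = 35/2
d_cruise = 875/4 − 175/4 = 175; t_c = 175/(35/2) = 10
T = 2·5/2 + 10 = 15

t_a=5/2 t_c=10 v_peak=35/2 T=15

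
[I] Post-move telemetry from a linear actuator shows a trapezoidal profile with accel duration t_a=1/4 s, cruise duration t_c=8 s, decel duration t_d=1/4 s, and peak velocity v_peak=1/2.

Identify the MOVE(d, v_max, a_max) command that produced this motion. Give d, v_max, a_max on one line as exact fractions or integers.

a_max = (1/2)/(1/4) = 2
d_a = ½·1/2·1/4 = 1/16; d_c = 1/2·8 = 4
d = 2·1/16 + 4 = 33/8
t_c = 8 > 0 → v_max = v_peak = 1/2

d=33/8 v_max=1/2 a_max=2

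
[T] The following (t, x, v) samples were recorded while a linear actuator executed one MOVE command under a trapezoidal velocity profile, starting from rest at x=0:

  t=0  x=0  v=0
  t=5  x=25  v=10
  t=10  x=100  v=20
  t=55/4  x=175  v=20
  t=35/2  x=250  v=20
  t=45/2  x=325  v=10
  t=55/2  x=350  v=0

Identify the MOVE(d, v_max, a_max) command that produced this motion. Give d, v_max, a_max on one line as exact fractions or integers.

d=350 v_max=20 a_max=2

final state: t=55/2, x=350, v=0 → d = 350
a_max = (10−0)/(5−0) = 2
max v = 20 over t∈[10,35/2] → v_max = 20
check: 20·(10+15/2) = 350 ✓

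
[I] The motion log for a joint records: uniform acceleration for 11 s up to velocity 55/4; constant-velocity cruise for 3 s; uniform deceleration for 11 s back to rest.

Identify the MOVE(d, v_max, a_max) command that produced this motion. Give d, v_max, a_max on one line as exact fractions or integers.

d=385/2 v_max=55/4 a_max=5/4

a_max = (55/4)/11 = 5/4
d_a = ½·55/4·11 = 605/8; d_c = 55/4·3 = 165/4
d = 2·605/8 + 165/4 = 385/2
t_c = 3 > 0 so v_max = 55/4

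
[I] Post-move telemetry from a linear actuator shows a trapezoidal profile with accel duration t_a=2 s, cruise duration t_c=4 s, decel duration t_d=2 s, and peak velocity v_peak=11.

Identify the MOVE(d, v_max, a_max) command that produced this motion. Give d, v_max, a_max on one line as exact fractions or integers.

d=66 v_max=11 a_max=11/2

a_max = 11/2
d_a = ½·11·2 = 11; d_c = 11·4 = 44
d = 2·11 + 44 = 66
t_c = 4 > 0 → v_max = v_peak = 11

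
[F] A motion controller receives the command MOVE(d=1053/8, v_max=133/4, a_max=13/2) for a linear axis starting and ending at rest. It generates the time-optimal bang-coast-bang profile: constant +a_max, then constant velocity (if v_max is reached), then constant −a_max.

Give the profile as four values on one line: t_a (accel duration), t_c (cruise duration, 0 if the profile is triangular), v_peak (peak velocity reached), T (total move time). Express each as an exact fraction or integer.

t_a=9/2 t_c=0 v_peak=117/4 T=9

(v_max)²/a_max = (133/4)²/(13/2) = 17689/104
1053/8 < 17689/104 so t_c = 0
v_peak = √(1053/8·13/2) = √(13689/16) = 117/4
t_a = (117/4)/(13/2) = 9/2; t_c = 0
T = 2·9/2 = 9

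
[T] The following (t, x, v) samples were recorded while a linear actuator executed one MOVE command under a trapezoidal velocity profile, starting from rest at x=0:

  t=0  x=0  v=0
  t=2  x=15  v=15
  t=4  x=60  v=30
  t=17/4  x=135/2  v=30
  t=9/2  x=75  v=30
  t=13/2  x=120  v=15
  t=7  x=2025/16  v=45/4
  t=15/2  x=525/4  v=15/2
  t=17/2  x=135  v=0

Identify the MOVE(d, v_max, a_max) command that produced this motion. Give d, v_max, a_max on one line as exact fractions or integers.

d=135 v_max=30 a_max=15/2

final state: t=17/2, x=135, v=0 → d = 135
a_max = (15−0)/(2−0) = 15/2
max v = 30 over t∈[4,9/2] → v_max = 30
check: 30·(4+1/2) = 135 ✓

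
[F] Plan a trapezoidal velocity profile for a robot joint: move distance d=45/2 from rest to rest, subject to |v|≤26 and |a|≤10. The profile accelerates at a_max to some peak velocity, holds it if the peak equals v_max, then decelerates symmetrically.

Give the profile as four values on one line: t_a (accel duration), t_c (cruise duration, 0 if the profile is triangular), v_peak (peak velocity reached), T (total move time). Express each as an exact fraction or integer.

t_a=3/2 t_c=0 v_peak=15 T=3

v_max²/a_max = 26²/10 = 338/5
45/2 < 338/5 ⇒ no cruise
v_peak = √(45/2·10) = √225 = 15
t_a = 15/10 = 3/2; t_c = 0
T = 2·3/2 = 3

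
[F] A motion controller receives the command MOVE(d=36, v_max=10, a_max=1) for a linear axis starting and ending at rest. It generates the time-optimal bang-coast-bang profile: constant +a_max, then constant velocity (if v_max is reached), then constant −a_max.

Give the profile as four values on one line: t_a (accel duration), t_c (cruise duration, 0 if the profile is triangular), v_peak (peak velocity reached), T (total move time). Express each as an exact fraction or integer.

t_a=6 t_c=0 v_peak=6 T=12

v_max²/a_max = 10²/1 = 100
36 < 100 → triangular
v_peak = √(36·1) = √36 = 6
t_a = 6/1 = 6; t_c = 0
T = 2·6 = 12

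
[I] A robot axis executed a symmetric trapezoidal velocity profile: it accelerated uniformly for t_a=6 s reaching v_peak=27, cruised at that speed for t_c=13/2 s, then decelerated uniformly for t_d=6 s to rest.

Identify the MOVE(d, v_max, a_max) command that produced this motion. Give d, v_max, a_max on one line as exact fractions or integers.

a_max = 27/6 = 9/2
d_a = ½·27·6 = 81; d_c = 27·13/2 = 351/2
d = 2·81 + 351/2 = 675/2
t_c = 13/2 > 0 ⇒ limit active, v_max = 27

d=675/2 v_max=27 a_max=9/2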